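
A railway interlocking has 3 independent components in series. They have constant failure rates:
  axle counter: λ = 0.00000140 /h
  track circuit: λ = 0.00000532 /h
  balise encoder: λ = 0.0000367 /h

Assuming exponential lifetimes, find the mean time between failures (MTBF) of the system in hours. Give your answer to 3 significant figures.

Series of exponential components: λ_sys = Σ λ_i
λ_sys = 0.00000140 + 0.00000532 + 0.0000367 = 4.3420e-05 /h
MTBF = 1 / λ_sys = 23000 h

23000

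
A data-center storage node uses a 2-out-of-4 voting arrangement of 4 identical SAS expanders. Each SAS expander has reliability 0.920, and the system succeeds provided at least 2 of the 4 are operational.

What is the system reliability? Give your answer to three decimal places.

R = Σ_{i=2}^{4} C(4,i) p^i (1−p)^{4−i} with p = 0.920
C(4,2)·0.920^2·0.080^2 = 0.03250
C(4,3)·0.920^3·0.080^1 = 0.24918
C(4,4)·0.920^4·0.080^0 = 0.71639
Sum = 0.998

0.998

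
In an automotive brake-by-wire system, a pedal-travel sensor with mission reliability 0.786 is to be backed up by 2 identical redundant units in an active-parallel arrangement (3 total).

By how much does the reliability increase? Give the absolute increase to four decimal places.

R_before = 0.786
R_after = 1 − (1 − 0.786)^3 = 0.9902
ΔR = 0.9902 − 0.786 = 0.2042

0.2042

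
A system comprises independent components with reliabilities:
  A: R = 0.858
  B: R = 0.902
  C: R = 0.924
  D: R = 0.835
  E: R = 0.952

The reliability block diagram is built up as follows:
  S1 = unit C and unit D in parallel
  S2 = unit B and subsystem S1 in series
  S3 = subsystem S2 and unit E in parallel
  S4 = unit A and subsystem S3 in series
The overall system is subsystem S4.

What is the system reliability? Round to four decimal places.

Parallel (C and D): 1 − (1 − 0.924000)(1 − 0.835000) = 0.987460
Series (B and [0.987460]): 0.902000 × 0.987460 = 0.890689
Parallel ([0.890689] and E): 1 − (1 − 0.890689)(1 − 0.952000) = 0.994753
Series (A and [0.994753]): 0.858000 × 0.994753 = 0.8535

0.8535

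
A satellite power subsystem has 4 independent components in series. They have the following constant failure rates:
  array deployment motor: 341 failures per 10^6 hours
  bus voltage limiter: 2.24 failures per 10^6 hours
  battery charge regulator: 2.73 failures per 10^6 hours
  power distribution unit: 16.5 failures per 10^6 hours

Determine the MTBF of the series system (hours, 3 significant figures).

2760

Series of exponential components: λ_sys = Σ λ_i
λ_sys = 0.000341 + 0.00000224 + 0.00000273 + 0.0000165 = 3.6247e-04 /h
MTBF = 1 / λ_sys = 2760 h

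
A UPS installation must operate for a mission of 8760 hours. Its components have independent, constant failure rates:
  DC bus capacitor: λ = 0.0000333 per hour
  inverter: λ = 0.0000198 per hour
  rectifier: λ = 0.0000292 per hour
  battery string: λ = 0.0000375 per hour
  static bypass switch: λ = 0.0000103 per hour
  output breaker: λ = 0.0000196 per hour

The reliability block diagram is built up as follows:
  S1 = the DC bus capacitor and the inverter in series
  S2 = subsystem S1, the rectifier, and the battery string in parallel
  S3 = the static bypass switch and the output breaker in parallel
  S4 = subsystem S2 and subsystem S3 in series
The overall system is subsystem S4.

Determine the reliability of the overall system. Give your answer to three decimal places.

R(DC bus capacitor) = exp(−0.0000333 × 8760) = 0.74699
R(inverter) = exp(−0.0000198 × 8760) = 0.84076
R(rectifier) = exp(−0.0000292 × 8760) = 0.77430
R(battery string) = exp(−0.0000375 × 8760) = 0.72000
R(static bypass switch) = exp(−0.0000103 × 8760) = 0.91372
R(output breaker) = exp(−0.0000196 × 8760) = 0.84224
Series (DC bus capacitor and inverter): 0.74699 × 0.84076 = 0.62804
Parallel ([0.62804], rectifier, and battery string): 1 − (1 − 0.62804)(1 − 0.77430)(1 − 0.72000) = 0.97649
Parallel (static bypass switch and output breaker): 1 − (1 − 0.91372)(1 − 0.84224) = 0.98639
Series ([0.97649] and [0.98639]): 0.97649 × 0.98639 = 0.963

0.963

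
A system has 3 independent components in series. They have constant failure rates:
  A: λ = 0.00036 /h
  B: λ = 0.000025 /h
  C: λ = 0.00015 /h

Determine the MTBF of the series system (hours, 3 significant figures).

Series of exponential components: λ_sys = Σ λ_i
λ_sys = 0.00036 + 0.000025 + 0.00015 = 5.3500e-04 /h
MTBF = 1 / λ_sys = 1870 h

1870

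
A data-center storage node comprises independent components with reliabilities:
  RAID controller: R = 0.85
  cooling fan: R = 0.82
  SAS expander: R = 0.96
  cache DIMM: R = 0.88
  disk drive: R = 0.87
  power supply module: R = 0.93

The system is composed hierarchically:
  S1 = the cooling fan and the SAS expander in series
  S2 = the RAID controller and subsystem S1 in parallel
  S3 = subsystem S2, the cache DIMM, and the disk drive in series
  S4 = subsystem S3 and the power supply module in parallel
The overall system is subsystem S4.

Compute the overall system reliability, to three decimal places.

Series (cooling fan and SAS expander): 0.82000 × 0.96000 = 0.78720
Parallel (RAID controller and [0.78720]): 1 − (1 − 0.85000)(1 − 0.78720) = 0.96808
Series ([0.96808], cache DIMM, and disk drive): 0.96808 × 0.88000 × 0.87000 = 0.74116
Parallel ([0.74116] and power supply module): 1 − (1 − 0.74116)(1 − 0.93000) = 0.982

0.982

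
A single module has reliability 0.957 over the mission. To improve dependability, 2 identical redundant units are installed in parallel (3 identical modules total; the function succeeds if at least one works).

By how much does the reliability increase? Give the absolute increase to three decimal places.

R_before = 0.957
R_after = 1 − (1 − 0.957)^3 = 1.000
ΔR = 1.000 − 0.957 = 0.043

0.043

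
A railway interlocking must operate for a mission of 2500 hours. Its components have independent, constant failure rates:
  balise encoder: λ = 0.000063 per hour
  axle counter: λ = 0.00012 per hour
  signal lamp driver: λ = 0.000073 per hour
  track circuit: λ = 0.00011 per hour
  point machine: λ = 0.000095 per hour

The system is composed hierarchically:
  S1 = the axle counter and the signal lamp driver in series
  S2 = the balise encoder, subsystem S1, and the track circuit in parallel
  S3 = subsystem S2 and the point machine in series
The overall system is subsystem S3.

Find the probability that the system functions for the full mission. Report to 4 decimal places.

0.7780

R(balise encoder) = exp(−0.000063 × 2500) = 0.854277
R(axle counter) = exp(−0.00012 × 2500) = 0.740818
R(signal lamp driver) = exp(−0.000073 × 2500) = 0.833185
R(track circuit) = exp(−0.00011 × 2500) = 0.759572
R(point machine) = exp(−0.000095 × 2500) = 0.788597
Series (axle counter and signal lamp driver): 0.740818 × 0.833185 = 0.617238
Parallel (balise encoder, [0.617238], and track circuit): 1 − (1 − 0.854277)(1 − 0.617238)(1 − 0.759572) = 0.986590
Series ([0.986590] and point machine): 0.986590 × 0.788597 = 0.7780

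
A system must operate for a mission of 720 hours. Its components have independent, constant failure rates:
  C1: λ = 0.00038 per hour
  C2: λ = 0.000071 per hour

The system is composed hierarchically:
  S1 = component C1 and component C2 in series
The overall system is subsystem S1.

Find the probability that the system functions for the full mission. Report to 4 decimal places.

0.7227

R(C1) = exp(−0.00038 × 720) = 0.760636
R(C2) = exp(−0.000071 × 720) = 0.950165
Series (C1 and C2): 0.760636 × 0.950165 = 0.7227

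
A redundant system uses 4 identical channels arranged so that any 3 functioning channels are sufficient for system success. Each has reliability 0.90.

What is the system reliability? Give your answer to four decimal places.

0.9477

R = Σ_{i=3}^{4} C(4,i) p^i (1−p)^{4−i} with p = 0.90
C(4,3)·0.90^3·0.10^1 = 0.291600
C(4,4)·0.90^4·0.10^0 = 0.656100
Sum = 0.9477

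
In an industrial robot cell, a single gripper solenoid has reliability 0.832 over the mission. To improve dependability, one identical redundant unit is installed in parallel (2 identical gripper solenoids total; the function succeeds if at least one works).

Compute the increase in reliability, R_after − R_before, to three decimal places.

0.140

R_before = 0.832
R_after = 1 − (1 − 0.832)^2 = 0.972
ΔR = 0.972 − 0.832 = 0.140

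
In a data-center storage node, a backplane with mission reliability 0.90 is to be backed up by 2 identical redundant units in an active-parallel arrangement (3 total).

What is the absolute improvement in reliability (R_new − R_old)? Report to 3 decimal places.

R_before = 0.90
R_after = 1 − (1 − 0.90)^3 = 0.999
ΔR = 0.999 − 0.90 = 0.099

0.099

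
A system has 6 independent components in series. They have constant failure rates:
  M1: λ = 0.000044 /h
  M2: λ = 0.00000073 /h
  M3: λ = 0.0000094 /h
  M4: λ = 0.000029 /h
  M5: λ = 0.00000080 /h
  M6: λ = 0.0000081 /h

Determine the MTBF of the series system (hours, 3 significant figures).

10900

Series of exponential components: λ_sys = Σ λ_i
λ_sys = 0.000044 + 0.00000073 + 0.0000094 + 0.000029 + 0.00000080 + 0.0000081 = 9.2030e-05 /h
MTBF = 1 / λ_sys = 10900 h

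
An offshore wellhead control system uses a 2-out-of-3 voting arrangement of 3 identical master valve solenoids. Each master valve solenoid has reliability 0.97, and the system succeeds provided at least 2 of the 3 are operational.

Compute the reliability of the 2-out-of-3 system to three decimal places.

R = Σ_{i=2}^{3} C(3,i) p^i (1−p)^{3−i} with p = 0.97
C(3,2)·0.97^2·0.03^1 = 0.08468
C(3,3)·0.97^3·0.03^0 = 0.91267
Sum = 0.997

0.997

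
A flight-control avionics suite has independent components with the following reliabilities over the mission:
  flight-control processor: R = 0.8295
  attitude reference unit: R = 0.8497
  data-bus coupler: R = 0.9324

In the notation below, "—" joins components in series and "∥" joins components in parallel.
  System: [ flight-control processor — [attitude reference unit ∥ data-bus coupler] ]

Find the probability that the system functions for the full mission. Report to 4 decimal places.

Parallel (attitude reference unit and data-bus coupler): 1 − (1 − 0.849700)(1 − 0.932400) = 0.989840
Series (flight-control processor and [0.989840]): 0.829500 × 0.989840 = 0.8211

0.8211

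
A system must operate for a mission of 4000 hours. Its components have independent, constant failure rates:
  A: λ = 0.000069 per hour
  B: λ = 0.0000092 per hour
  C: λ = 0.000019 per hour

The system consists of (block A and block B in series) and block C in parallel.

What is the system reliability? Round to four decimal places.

R(A) = exp(−0.000069 × 4000) = 0.758813
R(B) = exp(−0.0000092 × 4000) = 0.963869
R(C) = exp(−0.000019 × 4000) = 0.926816
Series (A and B): 0.758813 × 0.963869 = 0.731396
Parallel ([0.731396] and C): 1 − (1 − 0.731396)(1 − 0.926816) = 0.9803

0.9803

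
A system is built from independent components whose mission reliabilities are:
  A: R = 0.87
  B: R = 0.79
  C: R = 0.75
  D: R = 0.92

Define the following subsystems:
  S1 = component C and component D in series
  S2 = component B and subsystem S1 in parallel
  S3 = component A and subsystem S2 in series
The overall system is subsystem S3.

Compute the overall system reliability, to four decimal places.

0.8134

Series (C and D): 0.750000 × 0.920000 = 0.690000
Parallel (B and [0.690000]): 1 − (1 − 0.790000)(1 − 0.690000) = 0.934900
Series (A and [0.934900]): 0.870000 × 0.934900 = 0.8134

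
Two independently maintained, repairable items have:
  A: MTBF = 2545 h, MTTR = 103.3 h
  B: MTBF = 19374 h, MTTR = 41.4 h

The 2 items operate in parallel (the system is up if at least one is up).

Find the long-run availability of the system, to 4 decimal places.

0.9999

A(A) = MTBF/(MTBF+MTTR) = 2545/(2545+103.3) = 0.960994
A(B) = MTBF/(MTBF+MTTR) = 19374/(19374+41.4) = 0.997868
Parallel availability: 1 − (1 − 0.960994)(1 − 0.997868) = 0.9999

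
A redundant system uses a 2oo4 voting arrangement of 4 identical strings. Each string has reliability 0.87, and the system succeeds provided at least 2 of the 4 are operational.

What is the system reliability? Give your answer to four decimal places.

0.9921

R = Σ_{i=2}^{4} C(4,i) p^i (1−p)^{4−i} with p = 0.87
C(4,2)·0.87^2·0.13^2 = 0.076750
C(4,3)·0.87^3·0.13^1 = 0.342422
C(4,4)·0.87^4·0.13^0 = 0.572898
Sum = 0.9921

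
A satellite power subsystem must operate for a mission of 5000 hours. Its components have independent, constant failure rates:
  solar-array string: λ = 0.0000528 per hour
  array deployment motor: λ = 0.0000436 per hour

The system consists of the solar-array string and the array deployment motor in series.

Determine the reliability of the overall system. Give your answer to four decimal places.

0.6175

R(solar-array string) = exp(−0.0000528 × 5000) = 0.767974
R(array deployment motor) = exp(−0.0000436 × 5000) = 0.804125
Series (solar-array string and array deployment motor): 0.767974 × 0.804125 = 0.6175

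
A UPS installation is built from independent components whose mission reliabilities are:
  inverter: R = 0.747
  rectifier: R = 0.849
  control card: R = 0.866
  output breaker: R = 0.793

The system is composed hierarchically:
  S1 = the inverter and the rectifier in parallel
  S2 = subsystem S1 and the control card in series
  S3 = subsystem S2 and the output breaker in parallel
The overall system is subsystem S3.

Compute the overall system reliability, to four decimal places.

Parallel (inverter and rectifier): 1 − (1 − 0.747000)(1 − 0.849000) = 0.961797
Series ([0.961797] and control card): 0.961797 × 0.866000 = 0.832916
Parallel ([0.832916] and output breaker): 1 − (1 − 0.832916)(1 − 0.793000) = 0.9654

0.9654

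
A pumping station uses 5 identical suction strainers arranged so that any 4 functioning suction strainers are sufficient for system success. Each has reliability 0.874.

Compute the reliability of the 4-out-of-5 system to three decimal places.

0.878

R = Σ_{i=4}^{5} C(5,i) p^i (1−p)^{5−i} with p = 0.874
C(5,4)·0.874^4·0.126^1 = 0.36761
C(5,5)·0.874^5·0.126^0 = 0.50998
Sum = 0.878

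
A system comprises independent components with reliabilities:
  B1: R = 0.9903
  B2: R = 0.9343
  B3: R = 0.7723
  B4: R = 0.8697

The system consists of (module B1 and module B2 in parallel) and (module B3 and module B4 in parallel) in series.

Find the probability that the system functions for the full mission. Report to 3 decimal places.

0.970

Parallel (B1 and B2): 1 − (1 − 0.99030)(1 − 0.93430) = 0.99936
Parallel (B3 and B4): 1 − (1 − 0.77230)(1 − 0.86970) = 0.97033
Series ([0.99936] and [0.97033]): 0.99936 × 0.97033 = 0.970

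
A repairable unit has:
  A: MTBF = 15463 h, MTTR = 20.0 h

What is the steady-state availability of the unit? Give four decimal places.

A(A) = MTBF/(MTBF+MTTR) = 15463/(15463+20.0) = 0.9987

0.9987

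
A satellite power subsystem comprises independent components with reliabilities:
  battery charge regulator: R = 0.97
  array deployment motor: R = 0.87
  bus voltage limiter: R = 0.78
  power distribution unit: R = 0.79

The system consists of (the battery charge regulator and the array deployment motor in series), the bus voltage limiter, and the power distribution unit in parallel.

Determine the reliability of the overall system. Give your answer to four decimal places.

0.9928

Series (battery charge regulator and array deployment motor): 0.970000 × 0.870000 = 0.843900
Parallel ([0.843900], bus voltage limiter, and power distribution unit): 1 − (1 − 0.843900)(1 − 0.780000)(1 − 0.790000) = 0.9928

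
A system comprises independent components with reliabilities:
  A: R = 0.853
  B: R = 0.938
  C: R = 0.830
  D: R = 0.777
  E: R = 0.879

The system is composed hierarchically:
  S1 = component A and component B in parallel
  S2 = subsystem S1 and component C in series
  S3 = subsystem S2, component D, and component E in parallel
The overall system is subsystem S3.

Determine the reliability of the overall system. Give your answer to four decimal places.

Parallel (A and B): 1 − (1 − 0.853000)(1 − 0.938000) = 0.990886
Series ([0.990886] and C): 0.990886 × 0.830000 = 0.822435
Parallel ([0.822435], D, and E): 1 − (1 − 0.822435)(1 − 0.777000)(1 − 0.879000) = 0.9952

0.9952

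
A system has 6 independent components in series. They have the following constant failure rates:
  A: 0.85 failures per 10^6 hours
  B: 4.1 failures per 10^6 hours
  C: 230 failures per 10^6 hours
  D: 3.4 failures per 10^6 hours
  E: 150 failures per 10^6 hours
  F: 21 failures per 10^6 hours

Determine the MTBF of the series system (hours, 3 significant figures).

Series of exponential components: λ_sys = Σ λ_i
λ_sys = 0.00000085 + 0.0000041 + 0.00023 + 0.0000034 + 0.00015 + 0.000021 = 4.0935e-04 /h
MTBF = 1 / λ_sys = 2440 h

2440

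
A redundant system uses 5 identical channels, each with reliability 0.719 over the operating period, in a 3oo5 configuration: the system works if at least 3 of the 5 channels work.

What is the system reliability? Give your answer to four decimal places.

0.8611

R = Σ_{i=3}^{5} C(5,i) p^i (1−p)^{5−i} with p = 0.719
C(5,3)·0.719^3·0.281^2 = 0.293494
C(5,4)·0.719^4·0.281^1 = 0.375484
C(5,5)·0.719^5·0.281^0 = 0.192152
Sum = 0.8611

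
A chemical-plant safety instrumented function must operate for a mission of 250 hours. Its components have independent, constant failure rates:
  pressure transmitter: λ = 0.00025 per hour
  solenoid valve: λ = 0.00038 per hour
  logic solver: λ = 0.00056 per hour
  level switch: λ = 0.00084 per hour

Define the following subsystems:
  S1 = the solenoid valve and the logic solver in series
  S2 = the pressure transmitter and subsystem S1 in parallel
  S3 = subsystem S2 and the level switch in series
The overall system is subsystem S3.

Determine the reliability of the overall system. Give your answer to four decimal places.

R(pressure transmitter) = exp(−0.00025 × 250) = 0.939413
R(solenoid valve) = exp(−0.00038 × 250) = 0.909373
R(logic solver) = exp(−0.00056 × 250) = 0.869358
R(level switch) = exp(−0.00084 × 250) = 0.810584
Series (solenoid valve and logic solver): 0.909373 × 0.869358 = 0.790571
Parallel (pressure transmitter and [0.790571]): 1 − (1 − 0.939413)(1 − 0.790571) = 0.987311
Series ([0.987311] and level switch): 0.987311 × 0.810584 = 0.8003

0.8003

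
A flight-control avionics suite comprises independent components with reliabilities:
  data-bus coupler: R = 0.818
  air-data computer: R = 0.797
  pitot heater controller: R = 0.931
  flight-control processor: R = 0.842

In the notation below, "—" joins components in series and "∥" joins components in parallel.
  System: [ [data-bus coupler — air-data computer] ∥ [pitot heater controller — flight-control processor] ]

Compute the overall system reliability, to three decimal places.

Series (data-bus coupler and air-data computer): 0.81800 × 0.79700 = 0.65195
Series (pitot heater controller and flight-control processor): 0.93100 × 0.84200 = 0.78390
Parallel ([0.65195] and [0.78390]): 1 − (1 − 0.65195)(1 − 0.78390) = 0.925

0.925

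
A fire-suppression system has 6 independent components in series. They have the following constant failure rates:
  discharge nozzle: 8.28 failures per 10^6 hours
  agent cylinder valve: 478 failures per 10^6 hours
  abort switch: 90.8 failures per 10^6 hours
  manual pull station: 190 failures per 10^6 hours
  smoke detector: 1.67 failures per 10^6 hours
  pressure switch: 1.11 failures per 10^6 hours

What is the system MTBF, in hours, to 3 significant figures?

Series of exponential components: λ_sys = Σ λ_i
λ_sys = 0.00000828 + 0.000478 + 0.0000908 + 0.000190 + 0.00000167 + 0.00000111 = 7.6986e-04 /h
MTBF = 1 / λ_sys = 1300 h

1300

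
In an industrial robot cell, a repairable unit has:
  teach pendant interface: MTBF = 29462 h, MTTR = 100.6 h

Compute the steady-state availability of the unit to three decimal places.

A(teach pendant interface) = MTBF/(MTBF+MTTR) = 29462/(29462+100.6) = 0.997

0.997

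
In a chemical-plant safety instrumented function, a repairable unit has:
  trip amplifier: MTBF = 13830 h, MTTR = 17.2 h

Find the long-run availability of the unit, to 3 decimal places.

0.999

A(trip amplifier) = MTBF/(MTBF+MTTR) = 13830/(13830+17.2) = 0.999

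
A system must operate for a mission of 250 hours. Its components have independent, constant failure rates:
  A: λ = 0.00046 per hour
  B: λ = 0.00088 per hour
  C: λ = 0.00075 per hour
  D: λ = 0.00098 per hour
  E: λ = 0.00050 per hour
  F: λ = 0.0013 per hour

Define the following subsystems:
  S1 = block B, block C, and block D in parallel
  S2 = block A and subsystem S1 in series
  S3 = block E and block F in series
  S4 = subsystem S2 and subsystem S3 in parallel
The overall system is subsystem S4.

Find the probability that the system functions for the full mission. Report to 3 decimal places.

0.958

R(A) = exp(−0.00046 × 250) = 0.89137
R(B) = exp(−0.00088 × 250) = 0.80252
R(C) = exp(−0.00075 × 250) = 0.82903
R(D) = exp(−0.00098 × 250) = 0.78270
R(E) = exp(−0.00050 × 250) = 0.88250
R(F) = exp(−0.0013 × 250) = 0.72253
Parallel (B, C, and D): 1 − (1 − 0.80252)(1 − 0.82903)(1 − 0.78270) = 0.99266
Series (A and [0.99266]): 0.89137 × 0.99266 = 0.88483
Series (E and F): 0.88250 × 0.72253 = 0.63763
Parallel ([0.88483] and [0.63763]): 1 − (1 − 0.88483)(1 − 0.63763) = 0.958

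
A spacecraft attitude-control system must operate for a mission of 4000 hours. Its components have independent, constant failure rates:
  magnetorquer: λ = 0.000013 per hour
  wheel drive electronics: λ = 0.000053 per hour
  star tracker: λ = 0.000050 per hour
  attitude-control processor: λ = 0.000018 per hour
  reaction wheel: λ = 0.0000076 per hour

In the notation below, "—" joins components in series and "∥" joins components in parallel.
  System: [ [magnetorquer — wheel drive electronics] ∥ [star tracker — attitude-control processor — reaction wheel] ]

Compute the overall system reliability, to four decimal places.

R(magnetorquer) = exp(−0.000013 × 4000) = 0.949329
R(wheel drive electronics) = exp(−0.000053 × 4000) = 0.808965
R(star tracker) = exp(−0.000050 × 4000) = 0.818731
R(attitude-control processor) = exp(−0.000018 × 4000) = 0.930531
R(reaction wheel) = exp(−0.0000076 × 4000) = 0.970057
Series (magnetorquer and wheel drive electronics): 0.949329 × 0.808965 = 0.767974
Series (star tracker, attitude-control processor, and reaction wheel): 0.818731 × 0.930531 × 0.970057 = 0.739042
Parallel ([0.767974] and [0.739042]): 1 − (1 − 0.767974)(1 − 0.739042) = 0.9395

0.9395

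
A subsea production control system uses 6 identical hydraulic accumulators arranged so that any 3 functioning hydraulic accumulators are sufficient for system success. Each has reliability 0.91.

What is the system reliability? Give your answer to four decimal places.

0.9992

R = Σ_{i=3}^{6} C(6,i) p^i (1−p)^{6−i} with p = 0.91
C(6,3)·0.91^3·0.09^3 = 0.010987
C(6,4)·0.91^4·0.09^2 = 0.083319
C(6,5)·0.91^5·0.09^1 = 0.336977
C(6,6)·0.91^6·0.09^0 = 0.567869
Sum = 0.9992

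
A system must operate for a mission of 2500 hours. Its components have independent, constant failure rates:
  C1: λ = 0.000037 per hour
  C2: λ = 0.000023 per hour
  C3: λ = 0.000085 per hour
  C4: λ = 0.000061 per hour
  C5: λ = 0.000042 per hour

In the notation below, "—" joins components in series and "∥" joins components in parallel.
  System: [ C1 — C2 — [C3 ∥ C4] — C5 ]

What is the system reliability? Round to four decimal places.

R(C1) = exp(−0.000037 × 2500) = 0.911649
R(C2) = exp(−0.000023 × 2500) = 0.944122
R(C3) = exp(−0.000085 × 2500) = 0.808560
R(C4) = exp(−0.000061 × 2500) = 0.858559
R(C5) = exp(−0.000042 × 2500) = 0.900325
Parallel (C3 and C4): 1 − (1 − 0.808560)(1 − 0.858559) = 0.972923
Series (C1, C2, [0.972923], and C5): 0.911649 × 0.944122 × 0.972923 × 0.900325 = 0.7539

0.7539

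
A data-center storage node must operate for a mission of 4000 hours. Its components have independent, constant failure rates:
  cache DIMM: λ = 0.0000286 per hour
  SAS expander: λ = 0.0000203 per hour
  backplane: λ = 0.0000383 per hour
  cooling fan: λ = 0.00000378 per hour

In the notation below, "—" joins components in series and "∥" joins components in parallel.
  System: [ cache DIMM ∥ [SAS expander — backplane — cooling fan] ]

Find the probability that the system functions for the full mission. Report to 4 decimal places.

R(cache DIMM) = exp(−0.0000286 × 4000) = 0.891901
R(SAS expander) = exp(−0.0000203 × 4000) = 0.922009
R(backplane) = exp(−0.0000383 × 4000) = 0.857958
R(cooling fan) = exp(−0.00000378 × 4000) = 0.984994
Series (SAS expander, backplane, and cooling fan): 0.922009 × 0.857958 × 0.984994 = 0.779175
Parallel (cache DIMM and [0.779175]): 1 − (1 − 0.891901)(1 − 0.779175) = 0.9761

0.9761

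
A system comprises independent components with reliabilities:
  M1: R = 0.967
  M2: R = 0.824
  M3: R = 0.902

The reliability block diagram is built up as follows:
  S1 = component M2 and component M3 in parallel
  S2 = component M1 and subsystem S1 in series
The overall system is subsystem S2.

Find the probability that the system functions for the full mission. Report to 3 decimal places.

Parallel (M2 and M3): 1 − (1 − 0.82400)(1 − 0.90200) = 0.98275
Series (M1 and [0.98275]): 0.96700 × 0.98275 = 0.950

0.950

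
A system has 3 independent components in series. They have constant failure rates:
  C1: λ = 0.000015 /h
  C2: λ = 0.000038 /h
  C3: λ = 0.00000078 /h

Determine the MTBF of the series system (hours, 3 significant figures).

Series of exponential components: λ_sys = Σ λ_i
λ_sys = 0.000015 + 0.000038 + 0.00000078 = 5.3780e-05 /h
MTBF = 1 / λ_sys = 18600 h

18600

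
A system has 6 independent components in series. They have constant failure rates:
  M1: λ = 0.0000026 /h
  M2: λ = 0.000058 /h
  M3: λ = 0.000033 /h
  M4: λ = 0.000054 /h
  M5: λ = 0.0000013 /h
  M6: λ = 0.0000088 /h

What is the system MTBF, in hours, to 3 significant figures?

6340

Series of exponential components: λ_sys = Σ λ_i
λ_sys = 0.0000026 + 0.000058 + 0.000033 + 0.000054 + 0.0000013 + 0.0000088 = 1.5770e-04 /h
MTBF = 1 / λ_sys = 6340 h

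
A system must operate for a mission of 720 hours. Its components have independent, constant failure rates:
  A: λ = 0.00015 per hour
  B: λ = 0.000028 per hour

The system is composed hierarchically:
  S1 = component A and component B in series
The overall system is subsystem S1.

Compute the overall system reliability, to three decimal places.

0.880

R(A) = exp(−0.00015 × 720) = 0.89763
R(B) = exp(−0.000028 × 720) = 0.98004
Series (A and B): 0.89763 × 0.98004 = 0.880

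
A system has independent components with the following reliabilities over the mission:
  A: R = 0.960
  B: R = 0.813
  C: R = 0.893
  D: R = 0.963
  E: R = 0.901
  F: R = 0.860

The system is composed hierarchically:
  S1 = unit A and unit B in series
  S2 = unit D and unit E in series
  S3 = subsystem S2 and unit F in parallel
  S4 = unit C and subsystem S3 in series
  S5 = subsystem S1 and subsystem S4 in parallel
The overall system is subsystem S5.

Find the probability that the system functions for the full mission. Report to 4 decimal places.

0.9729

Series (A and B): 0.960000 × 0.813000 = 0.780480
Series (D and E): 0.963000 × 0.901000 = 0.867663
Parallel ([0.867663] and F): 1 − (1 − 0.867663)(1 − 0.860000) = 0.981473
Series (C and [0.981473]): 0.893000 × 0.981473 = 0.876455
Parallel ([0.780480] and [0.876455]): 1 − (1 − 0.780480)(1 − 0.876455) = 0.9729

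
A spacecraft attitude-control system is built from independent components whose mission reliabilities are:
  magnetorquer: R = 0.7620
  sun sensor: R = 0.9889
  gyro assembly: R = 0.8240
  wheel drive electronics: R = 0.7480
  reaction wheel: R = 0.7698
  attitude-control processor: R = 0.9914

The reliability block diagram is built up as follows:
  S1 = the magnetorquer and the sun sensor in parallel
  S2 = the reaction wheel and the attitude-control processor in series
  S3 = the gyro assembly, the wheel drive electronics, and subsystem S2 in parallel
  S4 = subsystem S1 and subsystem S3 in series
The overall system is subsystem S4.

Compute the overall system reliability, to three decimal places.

Parallel (magnetorquer and sun sensor): 1 − (1 − 0.76200)(1 − 0.98890) = 0.99736
Series (reaction wheel and attitude-control processor): 0.76980 × 0.99140 = 0.76318
Parallel (gyro assembly, wheel drive electronics, and [0.76318]): 1 − (1 − 0.82400)(1 − 0.74800)(1 − 0.76318) = 0.98950
Series ([0.99736] and [0.98950]): 0.99736 × 0.98950 = 0.987

0.987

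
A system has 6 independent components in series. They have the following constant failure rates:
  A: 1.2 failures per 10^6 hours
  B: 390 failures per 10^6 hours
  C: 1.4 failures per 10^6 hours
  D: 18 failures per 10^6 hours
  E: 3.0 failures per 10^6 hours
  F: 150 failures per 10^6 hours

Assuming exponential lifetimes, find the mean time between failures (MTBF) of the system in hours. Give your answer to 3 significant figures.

Series of exponential components: λ_sys = Σ λ_i
λ_sys = 0.0000012 + 0.00039 + 0.0000014 + 0.000018 + 0.0000030 + 0.00015 = 5.6360e-04 /h
MTBF = 1 / λ_sys = 1770 h

1770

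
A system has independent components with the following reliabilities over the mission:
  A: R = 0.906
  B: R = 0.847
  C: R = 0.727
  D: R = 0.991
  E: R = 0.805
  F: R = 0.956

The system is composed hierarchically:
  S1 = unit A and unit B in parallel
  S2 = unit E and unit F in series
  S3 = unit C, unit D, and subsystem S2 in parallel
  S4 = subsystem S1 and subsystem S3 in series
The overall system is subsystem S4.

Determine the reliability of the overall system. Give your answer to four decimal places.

0.9851

Parallel (A and B): 1 − (1 − 0.906000)(1 − 0.847000) = 0.985618
Series (E and F): 0.805000 × 0.956000 = 0.769580
Parallel (C, D, and [0.769580]): 1 − (1 − 0.727000)(1 − 0.991000)(1 − 0.769580) = 0.999434
Series ([0.985618] and [0.999434]): 0.985618 × 0.999434 = 0.9851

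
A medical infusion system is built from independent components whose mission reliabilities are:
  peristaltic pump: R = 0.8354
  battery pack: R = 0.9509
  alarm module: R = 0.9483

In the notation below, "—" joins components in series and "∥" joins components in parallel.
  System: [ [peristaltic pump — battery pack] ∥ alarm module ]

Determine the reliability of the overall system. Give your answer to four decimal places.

0.9894

Series (peristaltic pump and battery pack): 0.835400 × 0.950900 = 0.794382
Parallel ([0.794382] and alarm module): 1 − (1 − 0.794382)(1 − 0.948300) = 0.9894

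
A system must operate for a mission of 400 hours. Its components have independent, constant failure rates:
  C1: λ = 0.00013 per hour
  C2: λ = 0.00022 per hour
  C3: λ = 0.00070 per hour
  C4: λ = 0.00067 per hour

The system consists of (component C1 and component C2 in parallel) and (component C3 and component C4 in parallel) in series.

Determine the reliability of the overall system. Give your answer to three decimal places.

R(C1) = exp(−0.00013 × 400) = 0.94933
R(C2) = exp(−0.00022 × 400) = 0.91576
R(C3) = exp(−0.00070 × 400) = 0.75578
R(C4) = exp(−0.00067 × 400) = 0.76491
Parallel (C1 and C2): 1 − (1 − 0.94933)(1 − 0.91576) = 0.99573
Parallel (C3 and C4): 1 − (1 − 0.75578)(1 − 0.76491) = 0.94259
Series ([0.99573] and [0.94259]): 0.99573 × 0.94259 = 0.939

0.939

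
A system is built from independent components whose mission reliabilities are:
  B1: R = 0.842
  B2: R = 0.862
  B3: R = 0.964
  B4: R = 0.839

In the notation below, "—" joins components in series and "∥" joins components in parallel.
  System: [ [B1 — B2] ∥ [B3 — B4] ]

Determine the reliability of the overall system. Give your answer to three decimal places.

Series (B1 and B2): 0.84200 × 0.86200 = 0.72580
Series (B3 and B4): 0.96400 × 0.83900 = 0.80880
Parallel ([0.72580] and [0.80880]): 1 − (1 − 0.72580)(1 − 0.80880) = 0.948

0.948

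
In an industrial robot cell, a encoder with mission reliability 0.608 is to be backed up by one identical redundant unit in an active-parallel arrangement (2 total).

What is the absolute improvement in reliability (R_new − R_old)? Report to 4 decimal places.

0.2383

R_before = 0.608
R_after = 1 − (1 − 0.608)^2 = 0.8463
ΔR = 0.8463 − 0.608 = 0.2383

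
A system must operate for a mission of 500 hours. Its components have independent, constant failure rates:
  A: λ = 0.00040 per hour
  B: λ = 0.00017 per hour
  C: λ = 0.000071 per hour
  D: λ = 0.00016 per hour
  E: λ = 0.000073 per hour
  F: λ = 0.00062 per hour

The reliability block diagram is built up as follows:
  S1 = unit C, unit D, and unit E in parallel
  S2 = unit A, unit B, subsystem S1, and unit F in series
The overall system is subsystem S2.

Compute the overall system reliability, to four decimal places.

R(A) = exp(−0.00040 × 500) = 0.818731
R(B) = exp(−0.00017 × 500) = 0.918512
R(C) = exp(−0.000071 × 500) = 0.965123
R(D) = exp(−0.00016 × 500) = 0.923116
R(E) = exp(−0.000073 × 500) = 0.964158
R(F) = exp(−0.00062 × 500) = 0.733447
Parallel (C, D, and E): 1 − (1 − 0.965123)(1 − 0.923116)(1 − 0.964158) = 0.999904
Series (A, B, [0.999904], and F): 0.818731 × 0.918512 × 0.999904 × 0.733447 = 0.5515

0.5515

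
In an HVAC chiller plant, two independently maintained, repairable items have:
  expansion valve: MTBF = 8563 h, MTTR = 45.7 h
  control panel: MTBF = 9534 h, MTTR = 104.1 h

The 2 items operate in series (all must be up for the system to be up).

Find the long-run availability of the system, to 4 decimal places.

0.9839

A(expansion valve) = MTBF/(MTBF+MTTR) = 8563/(8563+45.7) = 0.994691
A(control panel) = MTBF/(MTBF+MTTR) = 9534/(9534+104.1) = 0.989199
Series availability: 0.994691 × 0.989199 = 0.9839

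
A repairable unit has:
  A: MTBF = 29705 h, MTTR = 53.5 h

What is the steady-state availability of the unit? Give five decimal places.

A(A) = MTBF/(MTBF+MTTR) = 29705/(29705+53.5) = 0.99820

0.99820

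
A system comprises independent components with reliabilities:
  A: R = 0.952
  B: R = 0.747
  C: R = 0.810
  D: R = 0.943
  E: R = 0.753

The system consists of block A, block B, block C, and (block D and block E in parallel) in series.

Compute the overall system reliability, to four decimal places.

0.5679

Parallel (D and E): 1 − (1 − 0.943000)(1 − 0.753000) = 0.985921
Series (A, B, C, and [0.985921]): 0.952000 × 0.747000 × 0.810000 × 0.985921 = 0.5679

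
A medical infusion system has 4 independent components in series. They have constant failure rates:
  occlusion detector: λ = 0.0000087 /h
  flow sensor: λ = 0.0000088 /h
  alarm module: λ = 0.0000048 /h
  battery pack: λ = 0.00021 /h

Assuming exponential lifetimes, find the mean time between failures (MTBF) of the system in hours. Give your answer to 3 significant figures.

Series of exponential components: λ_sys = Σ λ_i
λ_sys = 0.0000087 + 0.0000088 + 0.0000048 + 0.00021 = 2.3230e-04 /h
MTBF = 1 / λ_sys = 4300 h

4300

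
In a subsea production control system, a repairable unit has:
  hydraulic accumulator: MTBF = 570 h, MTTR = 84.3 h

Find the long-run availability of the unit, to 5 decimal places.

0.87116

A(hydraulic accumulator) = MTBF/(MTBF+MTTR) = 570/(570+84.3) = 0.87116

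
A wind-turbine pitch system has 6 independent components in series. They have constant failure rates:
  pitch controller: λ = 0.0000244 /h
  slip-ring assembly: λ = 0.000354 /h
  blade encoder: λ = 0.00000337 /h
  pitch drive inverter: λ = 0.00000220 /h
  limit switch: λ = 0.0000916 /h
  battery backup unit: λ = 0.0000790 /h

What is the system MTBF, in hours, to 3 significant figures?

Series of exponential components: λ_sys = Σ λ_i
λ_sys = 0.0000244 + 0.000354 + 0.00000337 + 0.00000220 + 0.0000916 + 0.0000790 = 5.5457e-04 /h
MTBF = 1 / λ_sys = 1800 h

1800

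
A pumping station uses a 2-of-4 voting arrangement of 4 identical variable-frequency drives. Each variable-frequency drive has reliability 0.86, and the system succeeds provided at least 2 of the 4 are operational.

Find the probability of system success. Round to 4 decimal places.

R = Σ_{i=2}^{4} C(4,i) p^i (1−p)^{4−i} with p = 0.86
C(4,2)·0.86^2·0.14^2 = 0.086977
C(4,3)·0.86^3·0.14^1 = 0.356191
C(4,4)·0.86^4·0.14^0 = 0.547008
Sum = 0.9902

0.9902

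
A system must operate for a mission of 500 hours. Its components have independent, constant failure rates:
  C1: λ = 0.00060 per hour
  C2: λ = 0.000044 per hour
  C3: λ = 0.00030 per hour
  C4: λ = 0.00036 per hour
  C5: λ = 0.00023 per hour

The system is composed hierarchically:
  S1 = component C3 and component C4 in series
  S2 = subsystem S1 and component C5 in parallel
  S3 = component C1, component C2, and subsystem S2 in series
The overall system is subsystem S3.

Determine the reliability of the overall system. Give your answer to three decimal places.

R(C1) = exp(−0.00060 × 500) = 0.74082
R(C2) = exp(−0.000044 × 500) = 0.97824
R(C3) = exp(−0.00030 × 500) = 0.86071
R(C4) = exp(−0.00036 × 500) = 0.83527
R(C5) = exp(−0.00023 × 500) = 0.89137
Series (C3 and C4): 0.86071 × 0.83527 = 0.71893
Parallel ([0.71893] and C5): 1 − (1 − 0.71893)(1 − 0.89137) = 0.96947
Series (C1, C2, and [0.96947]): 0.74082 × 0.97824 × 0.96947 = 0.703

0.703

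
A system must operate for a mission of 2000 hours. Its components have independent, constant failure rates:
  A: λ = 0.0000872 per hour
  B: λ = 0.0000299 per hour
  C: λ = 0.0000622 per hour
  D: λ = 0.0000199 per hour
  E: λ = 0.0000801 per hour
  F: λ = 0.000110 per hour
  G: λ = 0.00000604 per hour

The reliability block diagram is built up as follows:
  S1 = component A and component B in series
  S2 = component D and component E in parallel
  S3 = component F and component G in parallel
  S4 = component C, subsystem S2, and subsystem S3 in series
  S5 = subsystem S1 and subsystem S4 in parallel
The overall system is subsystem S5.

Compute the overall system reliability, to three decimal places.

R(A) = exp(−0.0000872 × 2000) = 0.83996
R(B) = exp(−0.0000299 × 2000) = 0.94195
R(C) = exp(−0.0000622 × 2000) = 0.88303
R(D) = exp(−0.0000199 × 2000) = 0.96098
R(E) = exp(−0.0000801 × 2000) = 0.85197
R(F) = exp(−0.000110 × 2000) = 0.80252
R(G) = exp(−0.00000604 × 2000) = 0.98799
Series (A and B): 0.83996 × 0.94195 = 0.79120
Parallel (D and E): 1 − (1 − 0.96098)(1 − 0.85197) = 0.99422
Parallel (F and G): 1 − (1 − 0.80252)(1 − 0.98799) = 0.99763
Series (C, [0.99422], and [0.99763]): 0.88303 × 0.99422 × 0.99763 = 0.87585
Parallel ([0.79120] and [0.87585]): 1 − (1 − 0.79120)(1 − 0.87585) = 0.974

0.974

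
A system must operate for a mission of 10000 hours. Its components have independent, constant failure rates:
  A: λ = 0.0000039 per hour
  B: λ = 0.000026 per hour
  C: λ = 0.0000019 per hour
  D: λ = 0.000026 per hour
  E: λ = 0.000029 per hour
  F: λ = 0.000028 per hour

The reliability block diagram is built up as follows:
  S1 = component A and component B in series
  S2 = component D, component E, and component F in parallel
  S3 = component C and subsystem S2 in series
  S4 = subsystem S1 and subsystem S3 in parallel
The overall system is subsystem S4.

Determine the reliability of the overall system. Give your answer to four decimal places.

0.9916

R(A) = exp(−0.0000039 × 10000) = 0.961751
R(B) = exp(−0.000026 × 10000) = 0.771052
R(C) = exp(−0.0000019 × 10000) = 0.981179
R(D) = exp(−0.000026 × 10000) = 0.771052
R(E) = exp(−0.000029 × 10000) = 0.748264
R(F) = exp(−0.000028 × 10000) = 0.755784
Series (A and B): 0.961751 × 0.771052 = 0.741560
Parallel (D, E, and F): 1 − (1 − 0.771052)(1 − 0.748264)(1 − 0.755784) = 0.985925
Series (C and [0.985925]): 0.981179 × 0.985925 = 0.967369
Parallel ([0.741560] and [0.967369]): 1 − (1 − 0.741560)(1 − 0.967369) = 0.9916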